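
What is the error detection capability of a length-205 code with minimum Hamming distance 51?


Detection capability = d_min - 1 = 51 - 1 = 50

50 errors


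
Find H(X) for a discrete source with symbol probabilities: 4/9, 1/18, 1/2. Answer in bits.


H = -sum(p_i * log2(p_i)). Terms: -(4/9)*log2(4/9) = 0.519967; -(1/18)*log2(1/18) = 0.231663; -(1/2)*log2(1/2) = 0.500000. H = 0.519967 + 0.231663 + 0.500000 = 1.2516

1.2516 bits


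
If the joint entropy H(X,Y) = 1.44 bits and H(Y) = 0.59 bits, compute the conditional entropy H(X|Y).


H(X|Y) = H(X,Y) - H(Y) = 1.44 - 0.59 = 0.85

0.85 bits


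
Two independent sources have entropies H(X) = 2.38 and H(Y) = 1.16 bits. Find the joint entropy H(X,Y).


For independent variables, H(X,Y) = H(X) + H(Y) = 2.38 + 1.16 = 3.54

3.54 bits


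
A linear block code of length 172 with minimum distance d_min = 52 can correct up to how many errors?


Correction capability = floor((d-1)/2) = floor((52-1)/2) = 25

25 errors


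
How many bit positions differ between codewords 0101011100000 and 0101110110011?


Count differing positions: . . . . ^ . ^ . ^ . . ^ ^ = 5 differences

5


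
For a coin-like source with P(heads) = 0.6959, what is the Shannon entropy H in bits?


H = -p*log2(p) - (1-p)*log2(1-p). -0.6959*log2(0.6959) = 0.363989; -0.3041*log2(0.3041) = 0.522256. H = 0.363989 + 0.522256 = 0.8862

0.8862 bits


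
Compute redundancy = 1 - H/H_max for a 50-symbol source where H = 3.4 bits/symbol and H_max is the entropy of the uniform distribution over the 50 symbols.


H_max = log2(K) = log2(50) = 5.6439 bits/symbol. Redundancy = 1 - H/H_max = 1 - 3.4/5.6439 = 1 - 0.6024 = 0.3976

0.3976


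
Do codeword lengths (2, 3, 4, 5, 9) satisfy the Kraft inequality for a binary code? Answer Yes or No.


Kraft sum = sum(2^(-l_i)) = 0.4707, need <= 1. Result: satisfied (a binary prefix-free code with these lengths exists)

Yes


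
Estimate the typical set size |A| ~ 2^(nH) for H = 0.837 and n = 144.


log2|A_typical| = nH = 144 * 0.837 = 120.528, so |A_typical| ~ 2^120.528 = 1.917e+36

1.917e+36


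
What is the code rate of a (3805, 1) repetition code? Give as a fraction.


Rate = k/n = 1/3805

1/3805


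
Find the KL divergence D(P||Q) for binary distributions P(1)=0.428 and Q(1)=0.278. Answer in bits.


KL = p*log2(p/q) + (1-p)*log2((1-p)/(1-q)) = 0.428*log2(0.428/0.278) + 0.572*log2(0.572/0.722) = 0.0743

0.0743 bits


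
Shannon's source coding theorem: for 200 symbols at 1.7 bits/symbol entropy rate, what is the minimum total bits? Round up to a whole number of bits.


Minimum bits >= n * H = 200 * 1.7 = 340.0, rounded up to a whole number of bits = 340

340 bits


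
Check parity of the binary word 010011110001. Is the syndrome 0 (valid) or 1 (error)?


Syndrome = XOR of all bits = 0 XOR 1 XOR 0 XOR 0 XOR 1 XOR 1 XOR 1 XOR 1 XOR 0 XOR 0 XOR 0 XOR 1 = 0

0


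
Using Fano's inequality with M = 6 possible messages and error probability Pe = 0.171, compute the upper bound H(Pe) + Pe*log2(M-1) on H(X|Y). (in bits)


H(Pe) = -Pe*log2(Pe) - (1-Pe)*log2(1-Pe) = -0.171*log2(0.171) - 0.829*log2(0.829) = 0.435696 + 0.224291 = 0.66. Pe*log2(M-1) = 0.171*log2(5) = 0.397050. Bound = H(Pe) + Pe*log2(M-1) = 0.435696 + 0.224291 + 0.397050 = 1.057

1.057 bits


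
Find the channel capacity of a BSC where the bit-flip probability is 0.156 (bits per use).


H(p) = -p*log2(p) - (1-p)*log2(1-p) = -0.156*log2(0.156) - 0.844*log2(0.844) = 0.418140 + 0.206514 = 0.6247. C = 1 - H(p) = 1 - 0.6247 = 0.3753

0.3753 bits


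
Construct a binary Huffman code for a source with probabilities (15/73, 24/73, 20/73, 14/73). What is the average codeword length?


Huffman construction (repeatedly merge the two least-probable nodes; each merge adds 1 bit to every symbol beneath it): 14/73 + 15/73 = 29/73; 20/73 + 24/73 = 44/73; 29/73 + 44/73 = 1. Resulting codeword lengths (in the order the probabilities were given): (2, 2, 2, 2). L_avg = sum(p_i * l_i) = 15/73*2 + 24/73*2 + 20/73*2 + 14/73*2 = 2

2.0 bits


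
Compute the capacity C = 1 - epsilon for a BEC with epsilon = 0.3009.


C = 1 - epsilon = 1 - 0.3009 = 0.6991

0.6991 bits


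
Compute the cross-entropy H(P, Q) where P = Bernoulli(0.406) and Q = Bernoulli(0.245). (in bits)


H(P,Q) = -p*log2(q) - (1-p)*log2(1-q). -0.406*log2(0.245) = 0.823833; -0.594*log2(0.755) = 0.240838. H(P,Q) = 0.823833 + 0.240838 = 1.0647

1.0647 bits


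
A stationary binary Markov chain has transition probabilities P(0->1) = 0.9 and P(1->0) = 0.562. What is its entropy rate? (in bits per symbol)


Stationary distribution: pi_0 = p10/(p01+p10) = 0.3844, pi_1 = 0.6156. Entropy rate H' = pi_0*H(p01) + pi_1*H(p10) = 0.3844*0.469 + 0.6156*0.9889 = 0.789

0.789 bits/symbol


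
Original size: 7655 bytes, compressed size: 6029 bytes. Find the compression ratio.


Ratio = original / compressed = 7655 / 6029 = 1.2697

1.2697


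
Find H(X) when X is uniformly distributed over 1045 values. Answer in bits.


H = log2(n) = log2(1045) = 10.0293

10.0293 bits


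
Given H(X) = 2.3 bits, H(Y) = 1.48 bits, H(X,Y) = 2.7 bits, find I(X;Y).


I(X;Y) = H(X) + H(Y) - H(X,Y) = 2.3 + 1.48 - 2.7 = 1.08

1.08 bits


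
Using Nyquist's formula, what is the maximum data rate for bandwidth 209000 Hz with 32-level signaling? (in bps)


Rate = 2 * B * log2(M) = 2 * 209000 * 5.0 = 2090000.0

2090000.0 bps


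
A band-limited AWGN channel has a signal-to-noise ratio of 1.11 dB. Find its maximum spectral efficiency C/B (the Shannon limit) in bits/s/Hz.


SNR_linear = 10^(1.11/10) = 1.2912; C/B = log2(1 + SNR_linear) = log2(1 + 1.2912) = 1.1961

1.1961 bits/s/Hz


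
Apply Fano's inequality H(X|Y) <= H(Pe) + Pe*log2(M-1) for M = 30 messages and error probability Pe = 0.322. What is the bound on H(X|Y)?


H(Pe) = -Pe*log2(Pe) - (1-Pe)*log2(1-Pe) = -0.322*log2(0.322) - 0.678*log2(0.678) = 0.526427 + 0.380116 = 0.9065. Pe*log2(M-1) = 0.322*log2(29) = 1.564270. Bound = H(Pe) + Pe*log2(M-1) = 0.526427 + 0.380116 + 1.564270 = 2.4708

2.4708 bits


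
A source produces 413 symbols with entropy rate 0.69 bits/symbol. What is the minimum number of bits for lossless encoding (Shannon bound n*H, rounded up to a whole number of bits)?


Minimum bits >= n * H = 413 * 0.69 = 284.97, rounded up to a whole number of bits = 285

285 bits


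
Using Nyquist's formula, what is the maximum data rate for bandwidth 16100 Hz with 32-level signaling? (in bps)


Rate = 2 * B * log2(M) = 2 * 16100 * 5.0 = 161000.0

161000.0 bps


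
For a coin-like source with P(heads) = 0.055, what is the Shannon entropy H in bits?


H = -p*log2(p) - (1-p)*log2(1-p). -0.055*log2(0.055) = 0.230143; -0.945*log2(0.945) = 0.077125. H = 0.230143 + 0.077125 = 0.3073

0.3073 bits


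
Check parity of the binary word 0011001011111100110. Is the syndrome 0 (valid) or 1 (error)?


Syndrome = XOR of all bits = 0 XOR 0 XOR 1 XOR 1 XOR 0 XOR 0 XOR 1 XOR 0 XOR 1 XOR 1 XOR 1 XOR 1 XOR 1 XOR 1 XOR 0 XOR 0 XOR 1 XOR 1 XOR 0 = 1

1


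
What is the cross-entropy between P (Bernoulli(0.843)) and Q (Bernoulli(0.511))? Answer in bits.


H(P,Q) = -p*log2(q) - (1-p)*log2(1-q). -0.843*log2(0.511) = 0.816534; -0.157*log2(0.489) = 0.162039. H(P,Q) = 0.816534 + 0.162039 = 0.9786

0.9786 bits


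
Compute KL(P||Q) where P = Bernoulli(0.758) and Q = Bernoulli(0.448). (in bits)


KL = p*log2(p/q) + (1-p)*log2((1-p)/(1-q)) = 0.758*log2(0.758/0.448) + 0.242*log2(0.242/0.552) = 0.2872

0.2872 bits


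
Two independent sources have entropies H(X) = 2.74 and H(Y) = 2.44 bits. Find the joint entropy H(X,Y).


For independent variables, H(X,Y) = H(X) + H(Y) = 2.74 + 2.44 = 5.18

5.18 bits


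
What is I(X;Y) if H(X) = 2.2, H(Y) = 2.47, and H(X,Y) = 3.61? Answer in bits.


I(X;Y) = H(X) + H(Y) - H(X,Y) = 2.2 + 2.47 - 3.61 = 1.06

1.06 bits


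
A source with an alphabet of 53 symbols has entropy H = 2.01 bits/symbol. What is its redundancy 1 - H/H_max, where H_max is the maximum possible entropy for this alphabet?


H_max = log2(K) = log2(53) = 5.7279 bits/symbol. Redundancy = 1 - H/H_max = 1 - 2.01/5.7279 = 1 - 0.3509 = 0.6491

0.6491


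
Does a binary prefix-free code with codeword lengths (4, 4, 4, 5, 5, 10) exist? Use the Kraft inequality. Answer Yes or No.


Kraft sum = sum(2^(-l_i)) = 0.251, need <= 1. Result: satisfied (a binary prefix-free code with these lengths exists)

Yes


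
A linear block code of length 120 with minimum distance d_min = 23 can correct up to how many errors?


Correction capability = floor((d-1)/2) = floor((23-1)/2) = 11

11 errors


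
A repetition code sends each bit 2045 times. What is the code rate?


Rate = k/n = 1/2045

1/2045


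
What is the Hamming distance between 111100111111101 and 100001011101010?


Count differing positions: . ^ ^ ^ . ^ ^ . . . ^ . ^ ^ ^ = 9 differences

9


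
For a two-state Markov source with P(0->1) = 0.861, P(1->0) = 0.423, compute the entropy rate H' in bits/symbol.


Stationary distribution: pi_0 = p10/(p01+p10) = 0.3294, pi_1 = 0.6706. Entropy rate H' = pi_0*H(p01) + pi_1*H(p10) = 0.3294*0.5816 + 0.6706*0.9828 = 0.8506

0.8506 bits/symbol


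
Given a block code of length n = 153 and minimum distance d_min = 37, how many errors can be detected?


Detection capability = d_min - 1 = 37 - 1 = 36

36 errors


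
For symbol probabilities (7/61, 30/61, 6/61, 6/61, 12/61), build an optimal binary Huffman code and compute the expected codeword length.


Huffman construction (repeatedly merge the two least-probable nodes; each merge adds 1 bit to every symbol beneath it): 6/61 + 6/61 = 12/61; 7/61 + 12/61 = 19/61; 12/61 + 19/61 = 31/61; 30/61 + 31/61 = 1. Resulting codeword lengths (in the order the probabilities were given): (3, 1, 3, 3, 3). L_avg = sum(p_i * l_i) = 7/61*3 + 30/61*1 + 6/61*3 + 6/61*3 + 12/61*3 = 123/61 = 2.0164

2.0164 bits


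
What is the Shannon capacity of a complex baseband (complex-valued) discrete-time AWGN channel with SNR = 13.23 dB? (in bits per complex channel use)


SNR_linear = 10^(13.23/10) = 21.0378; C = log2(1 + SNR_linear) = log2(1 + 21.0378) = 4.4619

4.4619 bits/channel use


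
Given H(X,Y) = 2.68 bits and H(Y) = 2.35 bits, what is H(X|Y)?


H(X|Y) = H(X,Y) - H(Y) = 2.68 - 2.35 = 0.33

0.33 bits


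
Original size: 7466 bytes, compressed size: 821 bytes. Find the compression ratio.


Ratio = original / compressed = 7466 / 821 = 9.0938

9.0938


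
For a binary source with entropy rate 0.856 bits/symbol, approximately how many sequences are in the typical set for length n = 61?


log2|A_typical| = nH = 61 * 0.856 = 52.216, so |A_typical| ~ 2^52.216 = 5.231e+15

5.231e+15


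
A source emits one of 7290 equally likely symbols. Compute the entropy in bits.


H = log2(n) = log2(7290) = 12.8317

12.8317 bits


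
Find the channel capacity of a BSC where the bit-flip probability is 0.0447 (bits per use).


H(p) = -p*log2(p) - (1-p)*log2(1-p) = -0.0447*log2(0.0447) - 0.9553*log2(0.9553) = 0.200416 + 0.063025 = 0.2634. C = 1 - H(p) = 1 - 0.2634 = 0.7366

0.7366 bits


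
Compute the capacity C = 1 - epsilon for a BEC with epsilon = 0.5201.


C = 1 - epsilon = 1 - 0.5201 = 0.4799

0.4799 bits


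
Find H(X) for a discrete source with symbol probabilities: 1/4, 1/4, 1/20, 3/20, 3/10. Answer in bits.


H = -sum(p_i * log2(p_i)). Terms: -(1/4)*log2(1/4) = 0.500000; -(1/4)*log2(1/4) = 0.500000; -(1/20)*log2(1/20) = 0.216096; -(3/20)*log2(3/20) = 0.410545; -(3/10)*log2(3/10) = 0.521090. H = 0.500000 + 0.500000 + 0.216096 + 0.410545 + 0.521090 = 2.1477

2.1477 bits


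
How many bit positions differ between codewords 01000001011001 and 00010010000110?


Count differing positions: . ^ . ^ . . ^ ^ . ^ ^ ^ ^ ^ = 9 differences

9


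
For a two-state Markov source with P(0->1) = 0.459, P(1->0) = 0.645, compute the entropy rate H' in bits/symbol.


Stationary distribution: pi_0 = p10/(p01+p10) = 0.5842, pi_1 = 0.4158. Entropy rate H' = pi_0*H(p01) + pi_1*H(p10) = 0.5842*0.9951 + 0.4158*0.9385 = 0.9716

0.9716 bits/symbol


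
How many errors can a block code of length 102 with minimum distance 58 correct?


Correction capability = floor((d-1)/2) = floor((58-1)/2) = 28

28 errors


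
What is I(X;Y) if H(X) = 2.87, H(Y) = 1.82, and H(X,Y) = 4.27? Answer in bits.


I(X;Y) = H(X) + H(Y) - H(X,Y) = 2.87 + 1.82 - 4.27 = 0.42

0.42 bits


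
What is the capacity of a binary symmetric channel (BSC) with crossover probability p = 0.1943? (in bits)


H(p) = -p*log2(p) - (1-p)*log2(1-p) = -0.1943*log2(0.1943) - 0.8057*log2(0.8057) = 0.459256 + 0.251125 = 0.7104. C = 1 - H(p) = 1 - 0.7104 = 0.2896

0.2896 bits


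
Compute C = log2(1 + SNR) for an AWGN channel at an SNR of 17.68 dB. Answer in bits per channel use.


SNR_linear = 10^(17.68/10) = 58.6138; C = log2(1 + SNR_linear) = log2(1 + 58.6138) = 5.8976

5.8976 bits/channel use


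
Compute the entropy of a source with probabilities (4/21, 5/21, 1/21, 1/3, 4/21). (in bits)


H = -sum(p_i * log2(p_i)). Terms: -(4/21)*log2(4/21) = 0.455680; -(5/21)*log2(5/21) = 0.492950; -(1/21)*log2(1/21) = 0.209158; -(1/3)*log2(1/3) = 0.528321; -(4/21)*log2(4/21) = 0.455680. H = 0.455680 + 0.492950 + 0.209158 + 0.528321 + 0.455680 = 2.1418

2.1418 bits


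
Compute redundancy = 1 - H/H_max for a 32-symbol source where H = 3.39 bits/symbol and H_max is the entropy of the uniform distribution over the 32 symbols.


H_max = log2(K) = log2(32) = 5.0 bits/symbol. Redundancy = 1 - H/H_max = 1 - 3.39/5.0 = 1 - 0.678 = 0.322

0.322


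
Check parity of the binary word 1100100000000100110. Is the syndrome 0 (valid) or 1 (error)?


Syndrome = XOR of all bits = 1 XOR 1 XOR 0 XOR 0 XOR 1 XOR 0 XOR 0 XOR 0 XOR 0 XOR 0 XOR 0 XOR 0 XOR 0 XOR 1 XOR 0 XOR 0 XOR 1 XOR 1 XOR 0 = 0

0


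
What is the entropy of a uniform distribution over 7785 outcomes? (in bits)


H = log2(n) = log2(7785) = 12.9265

12.9265 bits


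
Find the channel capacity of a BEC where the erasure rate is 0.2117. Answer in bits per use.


C = 1 - epsilon = 1 - 0.2117 = 0.7883

0.7883 bits


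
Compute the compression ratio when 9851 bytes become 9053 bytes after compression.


Ratio = original / compressed = 9851 / 9053 = 1.0881

1.0881


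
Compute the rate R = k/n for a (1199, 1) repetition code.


Rate = k/n = 1/1199

1/1199


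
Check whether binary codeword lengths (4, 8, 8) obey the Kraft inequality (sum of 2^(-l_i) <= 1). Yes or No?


Kraft sum = sum(2^(-l_i)) = 0.0703, need <= 1. Result: satisfied (a binary prefix-free code with these lengths exists)

Yes


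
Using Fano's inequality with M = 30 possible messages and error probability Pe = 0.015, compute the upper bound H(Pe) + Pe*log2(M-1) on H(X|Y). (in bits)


H(Pe) = -Pe*log2(Pe) - (1-Pe)*log2(1-Pe) = -0.015*log2(0.015) - 0.985*log2(0.985) = 0.090883 + 0.021477 = 0.1124. Pe*log2(M-1) = 0.015*log2(29) = 0.072870. Bound = H(Pe) + Pe*log2(M-1) = 0.090883 + 0.021477 + 0.072870 = 0.1852

0.1852 bits


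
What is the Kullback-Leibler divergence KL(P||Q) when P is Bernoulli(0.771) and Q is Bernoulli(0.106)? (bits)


KL = p*log2(p/q) + (1-p)*log2((1-p)/(1-q)) = 0.771*log2(0.771/0.106) + 0.229*log2(0.229/0.894) = 1.7571

1.7571 bits


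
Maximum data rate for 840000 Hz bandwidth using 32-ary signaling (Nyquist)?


Rate = 2 * B * log2(M) = 2 * 840000 * 5.0 = 8400000.0

8400000.0 bps


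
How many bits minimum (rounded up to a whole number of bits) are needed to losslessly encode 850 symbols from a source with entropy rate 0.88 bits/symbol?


Minimum bits >= n * H = 850 * 0.88 = 748.0, rounded up to a whole number of bits = 748

748 bits


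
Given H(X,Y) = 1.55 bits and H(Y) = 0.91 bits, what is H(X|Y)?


H(X|Y) = H(X,Y) - H(Y) = 1.55 - 0.91 = 0.64

0.64 bits


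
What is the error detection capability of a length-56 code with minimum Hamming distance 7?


Detection capability = d_min - 1 = 7 - 1 = 6

6 errors


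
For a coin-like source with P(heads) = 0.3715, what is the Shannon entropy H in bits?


H = -p*log2(p) - (1-p)*log2(1-p). -0.3715*log2(0.3715) = 0.530712; -0.6285*log2(0.6285) = 0.421105. H = 0.530712 + 0.421105 = 0.9518

0.9518 bits


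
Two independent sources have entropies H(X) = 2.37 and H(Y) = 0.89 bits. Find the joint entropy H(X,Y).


For independent variables, H(X,Y) = H(X) + H(Y) = 2.37 + 0.89 = 3.26

3.26 bits


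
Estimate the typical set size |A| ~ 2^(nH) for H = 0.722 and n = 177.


log2|A_typical| = nH = 177 * 0.722 = 127.794, so |A_typical| ~ 2^127.794 = 2.950e+38

2.950e+38


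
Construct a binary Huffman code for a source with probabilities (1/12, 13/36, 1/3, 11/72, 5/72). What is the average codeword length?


Huffman construction (repeatedly merge the two least-probable nodes; each merge adds 1 bit to every symbol beneath it): 5/72 + 1/12 = 11/72; 11/72 + 11/72 = 11/36; 11/36 + 1/3 = 23/36; 13/36 + 23/36 = 1. Resulting codeword lengths (in the order the probabilities were given): (4, 1, 2, 3, 4). L_avg = sum(p_i * l_i) = 1/12*4 + 13/36*1 + 1/3*2 + 11/72*3 + 5/72*4 = 151/72 = 2.0972

2.0972 bits


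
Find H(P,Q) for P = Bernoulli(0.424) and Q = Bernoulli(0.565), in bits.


H(P,Q) = -p*log2(q) - (1-p)*log2(1-q). -0.424*log2(0.565) = 0.349239; -0.576*log2(0.435) = 0.691726. H(P,Q) = 0.349239 + 0.691726 = 1.041

1.041 bits


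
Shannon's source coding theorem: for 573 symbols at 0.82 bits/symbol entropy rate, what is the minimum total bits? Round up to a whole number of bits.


Minimum bits >= n * H = 573 * 0.82 = 469.86, rounded up to a whole number of bits = 470

470 bits


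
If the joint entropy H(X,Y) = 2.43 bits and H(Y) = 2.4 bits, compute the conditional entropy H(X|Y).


H(X|Y) = H(X,Y) - H(Y) = 2.43 - 2.4 = 0.03

0.03 bits


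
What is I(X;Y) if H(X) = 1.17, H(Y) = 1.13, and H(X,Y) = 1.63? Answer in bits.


I(X;Y) = H(X) + H(Y) - H(X,Y) = 1.17 + 1.13 - 1.63 = 0.67

0.67 bits


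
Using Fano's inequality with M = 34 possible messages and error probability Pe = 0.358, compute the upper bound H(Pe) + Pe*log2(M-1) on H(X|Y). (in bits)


H(Pe) = -Pe*log2(Pe) - (1-Pe)*log2(1-Pe) = -0.358*log2(0.358) - 0.642*log2(0.642) = 0.530545 + 0.410466 = 0.941. Pe*log2(M-1) = 0.358*log2(33) = 1.805893. Bound = H(Pe) + Pe*log2(M-1) = 0.530545 + 0.410466 + 1.805893 = 2.7469

2.7469 bits


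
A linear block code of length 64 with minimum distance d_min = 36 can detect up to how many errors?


Detection capability = d_min - 1 = 36 - 1 = 35

35 errors


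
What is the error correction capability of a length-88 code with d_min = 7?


Correction capability = floor((d-1)/2) = floor((7-1)/2) = 3

3 errors


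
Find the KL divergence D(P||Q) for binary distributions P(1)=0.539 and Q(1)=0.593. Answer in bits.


KL = p*log2(p/q) + (1-p)*log2((1-p)/(1-q)) = 0.539*log2(0.539/0.593) + 0.461*log2(0.461/0.407) = 0.0086

0.0086 bits


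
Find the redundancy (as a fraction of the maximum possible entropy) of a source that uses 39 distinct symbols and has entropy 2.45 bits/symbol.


H_max = log2(K) = log2(39) = 5.2854 bits/symbol. Redundancy = 1 - H/H_max = 1 - 2.45/5.2854 = 1 - 0.4635 = 0.5365

0.5365


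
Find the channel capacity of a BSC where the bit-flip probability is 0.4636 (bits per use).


H(p) = -p*log2(p) - (1-p)*log2(1-p) = -0.4636*log2(0.4636) - 0.5364*log2(0.5364) = 0.514154 + 0.482019 = 0.9962. C = 1 - H(p) = 1 - 0.9962 = 0.0038

0.0038 bits


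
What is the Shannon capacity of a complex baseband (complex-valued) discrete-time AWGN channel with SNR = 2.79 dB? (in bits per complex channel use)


SNR_linear = 10^(2.79/10) = 1.9011; C = log2(1 + SNR_linear) = log2(1 + 1.9011) = 1.5366

1.5366 bits/channel use


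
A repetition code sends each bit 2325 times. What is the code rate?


Rate = k/n = 1/2325

1/2325


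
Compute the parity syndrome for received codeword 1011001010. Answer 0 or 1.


Syndrome = XOR of all bits = 1 XOR 0 XOR 1 XOR 1 XOR 0 XOR 0 XOR 1 XOR 0 XOR 1 XOR 0 = 1

1


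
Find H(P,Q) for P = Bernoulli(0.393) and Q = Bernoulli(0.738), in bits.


H(P,Q) = -p*log2(q) - (1-p)*log2(1-q). -0.393*log2(0.738) = 0.172255; -0.607*log2(0.262) = 1.172943. H(P,Q) = 0.172255 + 1.172943 = 1.3452

1.3452 bits


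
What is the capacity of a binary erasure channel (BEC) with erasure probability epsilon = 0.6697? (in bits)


C = 1 - epsilon = 1 - 0.6697 = 0.3303

0.3303 bits


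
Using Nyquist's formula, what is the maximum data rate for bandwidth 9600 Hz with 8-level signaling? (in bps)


Rate = 2 * B * log2(M) = 2 * 9600 * 3.0 = 57600.0

57600.0 bps


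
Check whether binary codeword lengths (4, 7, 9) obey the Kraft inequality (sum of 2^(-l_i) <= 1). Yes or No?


Kraft sum = sum(2^(-l_i)) = 0.0723, need <= 1. Result: satisfied (a binary prefix-free code with these lengths exists)

Yes


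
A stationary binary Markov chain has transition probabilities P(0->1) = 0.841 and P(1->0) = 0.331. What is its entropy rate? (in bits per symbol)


Stationary distribution: pi_0 = p10/(p01+p10) = 0.2824, pi_1 = 0.7176. Entropy rate H' = pi_0*H(p01) + pi_1*H(p10) = 0.2824*0.6319 + 0.7176*0.9159 = 0.8357

0.8357 bits/symbol


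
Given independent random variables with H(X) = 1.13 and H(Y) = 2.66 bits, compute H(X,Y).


For independent variables, H(X,Y) = H(X) + H(Y) = 1.13 + 2.66 = 3.79

3.79 bits


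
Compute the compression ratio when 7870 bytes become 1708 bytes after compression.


Ratio = original / compressed = 7870 / 1708 = 4.6077

4.6077


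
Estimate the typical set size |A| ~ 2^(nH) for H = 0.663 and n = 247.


log2|A_typical| = nH = 247 * 0.663 = 163.761, so |A_typical| ~ 2^163.761 = 1.981e+49

1.981e+49


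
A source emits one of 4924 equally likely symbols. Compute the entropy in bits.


H = log2(n) = log2(4924) = 12.2656

12.2656 bits


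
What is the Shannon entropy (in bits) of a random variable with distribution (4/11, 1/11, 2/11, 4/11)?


H = -sum(p_i * log2(p_i)). Terms: -(4/11)*log2(4/11) = 0.530702; -(1/11)*log2(1/11) = 0.314494; -(2/11)*log2(2/11) = 0.447169; -(4/11)*log2(4/11) = 0.530702. H = 0.530702 + 0.314494 + 0.447169 + 0.530702 = 1.8231

1.8231 bits


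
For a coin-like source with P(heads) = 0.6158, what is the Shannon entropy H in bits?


H = -p*log2(p) - (1-p)*log2(1-p). -0.6158*log2(0.6158) = 0.430731; -0.3842*log2(0.3842) = 0.530223. H = 0.430731 + 0.530223 = 0.961

0.961 bits


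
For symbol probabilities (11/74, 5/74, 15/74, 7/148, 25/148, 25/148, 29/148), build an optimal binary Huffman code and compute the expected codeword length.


Huffman construction (repeatedly merge the two least-probable nodes; each merge adds 1 bit to every symbol beneath it): 7/148 + 5/74 = 17/148; 17/148 + 11/74 = 39/148; 25/148 + 25/148 = 25/74; 29/148 + 15/74 = 59/148; 39/148 + 25/74 = 89/148; 59/148 + 89/148 = 1. Resulting codeword lengths (in the order the probabilities were given): (3, 4, 2, 4, 3, 3, 2). L_avg = sum(p_i * l_i) = 11/74*3 + 5/74*4 + 15/74*2 + 7/148*4 + 25/148*3 + 25/148*3 + 29/148*2 = 201/74 = 2.7162

2.7162 bits


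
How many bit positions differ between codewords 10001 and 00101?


Count differing positions: ^ . ^ . . = 2 differences

2


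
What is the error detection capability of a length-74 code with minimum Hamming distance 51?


Detection capability = d_min - 1 = 51 - 1 = 50

50 errors


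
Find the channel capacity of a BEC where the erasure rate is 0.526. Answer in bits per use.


C = 1 - epsilon = 1 - 0.526 = 0.474

0.474 bits


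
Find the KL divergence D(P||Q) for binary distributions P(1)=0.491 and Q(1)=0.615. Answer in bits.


KL = p*log2(p/q) + (1-p)*log2((1-p)/(1-q)) = 0.491*log2(0.491/0.615) + 0.509*log2(0.509/0.385) = 0.0455

0.0455 bits


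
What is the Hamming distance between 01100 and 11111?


Count differing positions: ^ . . ^ ^ = 3 differences

3


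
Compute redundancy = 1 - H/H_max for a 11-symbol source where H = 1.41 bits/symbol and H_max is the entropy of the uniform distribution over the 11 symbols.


H_max = log2(K) = log2(11) = 3.4594 bits/symbol. Redundancy = 1 - H/H_max = 1 - 1.41/3.4594 = 1 - 0.4076 = 0.5924

0.5924


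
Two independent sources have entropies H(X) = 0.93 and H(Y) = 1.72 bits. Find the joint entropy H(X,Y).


For independent variables, H(X,Y) = H(X) + H(Y) = 0.93 + 1.72 = 2.65

2.65 bits


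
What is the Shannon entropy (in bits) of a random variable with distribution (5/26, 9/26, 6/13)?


H = -sum(p_i * log2(p_i)). Terms: -(5/26)*log2(5/26) = 0.457406; -(9/26)*log2(9/26) = 0.529794; -(6/13)*log2(6/13) = 0.514836. H = 0.457406 + 0.529794 + 0.514836 = 1.502

1.502 bits


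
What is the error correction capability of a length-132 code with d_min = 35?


Correction capability = floor((d-1)/2) = floor((35-1)/2) = 17

17 errors


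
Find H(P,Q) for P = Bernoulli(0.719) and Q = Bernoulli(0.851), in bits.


H(P,Q) = -p*log2(q) - (1-p)*log2(1-q). -0.719*log2(0.851) = 0.167361; -0.281*log2(0.149) = 0.771799. H(P,Q) = 0.167361 + 0.771799 = 0.9392

0.9392 bits


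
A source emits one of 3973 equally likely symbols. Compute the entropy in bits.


H = log2(n) = log2(3973) = 11.956

11.956 bits


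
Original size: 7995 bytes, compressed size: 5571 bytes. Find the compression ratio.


Ratio = original / compressed = 7995 / 5571 = 1.4351

1.4351


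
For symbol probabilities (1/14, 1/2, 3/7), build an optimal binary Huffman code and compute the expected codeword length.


Huffman construction (repeatedly merge the two least-probable nodes; each merge adds 1 bit to every symbol beneath it): 1/14 + 3/7 = 1/2; 1/2 + 1/2 = 1. Resulting codeword lengths (in the order the probabilities were given): (2, 1, 2). L_avg = sum(p_i * l_i) = 1/14*2 + 1/2*1 + 3/7*2 = 3/2 = 1.5

1.5 bits


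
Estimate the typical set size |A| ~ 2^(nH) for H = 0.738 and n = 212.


log2|A_typical| = nH = 212 * 0.738 = 156.456, so |A_typical| ~ 2^156.456 = 1.253e+47

1.253e+47


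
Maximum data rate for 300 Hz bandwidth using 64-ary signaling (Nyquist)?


Rate = 2 * B * log2(M) = 2 * 300 * 6.0 = 3600.0

3600.0 bps


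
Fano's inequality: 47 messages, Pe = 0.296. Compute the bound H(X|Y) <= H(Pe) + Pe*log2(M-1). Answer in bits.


H(Pe) = -Pe*log2(Pe) - (1-Pe)*log2(1-Pe) = -0.296*log2(0.296) - 0.704*log2(0.704) = 0.519874 + 0.356472 = 0.8763. Pe*log2(M-1) = 0.296*log2(46) = 1.634974. Bound = H(Pe) + Pe*log2(M-1) = 0.519874 + 0.356472 + 1.634974 = 2.5113

2.5113 bits


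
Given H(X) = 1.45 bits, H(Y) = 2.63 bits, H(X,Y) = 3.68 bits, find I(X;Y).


I(X;Y) = H(X) + H(Y) - H(X,Y) = 1.45 + 2.63 - 3.68 = 0.4

0.4 bits


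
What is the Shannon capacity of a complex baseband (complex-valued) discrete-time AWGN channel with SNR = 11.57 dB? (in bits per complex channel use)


SNR_linear = 10^(11.57/10) = 14.3549; C = log2(1 + SNR_linear) = log2(1 + 14.3549) = 3.9406

3.9406 bits/channel use


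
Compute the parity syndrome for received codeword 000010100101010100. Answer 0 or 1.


Syndrome = XOR of all bits = 0 XOR 0 XOR 0 XOR 0 XOR 1 XOR 0 XOR 1 XOR 0 XOR 0 XOR 1 XOR 0 XOR 1 XOR 0 XOR 1 XOR 0 XOR 1 XOR 0 XOR 0 = 0

0


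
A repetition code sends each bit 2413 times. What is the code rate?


Rate = k/n = 1/2413

1/2413


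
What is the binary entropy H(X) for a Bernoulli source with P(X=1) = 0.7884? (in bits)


H = -p*log2(p) - (1-p)*log2(1-p). -0.7884*log2(0.7884) = 0.270421; -0.2116*log2(0.2116) = 0.474109. H = 0.270421 + 0.474109 = 0.7445

0.7445 bits


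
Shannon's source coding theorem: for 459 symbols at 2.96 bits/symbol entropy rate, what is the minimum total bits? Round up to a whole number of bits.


Minimum bits >= n * H = 459 * 2.96 = 1358.64, rounded up to a whole number of bits = 1359

1359 bits


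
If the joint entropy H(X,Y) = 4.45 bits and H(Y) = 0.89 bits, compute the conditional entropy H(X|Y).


H(X|Y) = H(X,Y) - H(Y) = 4.45 - 0.89 = 3.56

3.56 bits


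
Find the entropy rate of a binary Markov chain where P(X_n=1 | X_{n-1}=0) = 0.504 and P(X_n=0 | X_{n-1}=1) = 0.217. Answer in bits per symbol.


Stationary distribution: pi_0 = p10/(p01+p10) = 0.301, pi_1 = 0.699. Entropy rate H' = pi_0*H(p01) + pi_1*H(p10) = 0.301*1.0 + 0.699*0.7547 = 0.8285

0.8285 bits/symbol


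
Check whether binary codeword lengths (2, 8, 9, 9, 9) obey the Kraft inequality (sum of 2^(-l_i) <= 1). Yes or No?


Kraft sum = sum(2^(-l_i)) = 0.2598, need <= 1. Result: satisfied (a binary prefix-free code with these lengths exists)

Yes


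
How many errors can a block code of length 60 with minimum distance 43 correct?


Correction capability = floor((d-1)/2) = floor((43-1)/2) = 21

21 errors


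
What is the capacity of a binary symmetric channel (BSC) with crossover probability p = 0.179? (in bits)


H(p) = -p*log2(p) - (1-p)*log2(1-p) = -0.179*log2(0.179) - 0.821*log2(0.821) = 0.444272 + 0.233612 = 0.6779. C = 1 - H(p) = 1 - 0.6779 = 0.3221

0.3221 bits


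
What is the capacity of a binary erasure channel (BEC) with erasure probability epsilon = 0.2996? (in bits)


C = 1 - epsilon = 1 - 0.2996 = 0.7004

0.7004 bits


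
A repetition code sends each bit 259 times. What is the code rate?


Rate = k/n = 1/259

1/259


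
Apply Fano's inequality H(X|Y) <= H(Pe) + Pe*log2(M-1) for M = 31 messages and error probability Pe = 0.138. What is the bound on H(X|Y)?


H(Pe) = -Pe*log2(Pe) - (1-Pe)*log2(1-Pe) = -0.138*log2(0.138) - 0.862*log2(0.862) = 0.394302 + 0.184675 = 0.579. Pe*log2(M-1) = 0.138*log2(30) = 0.677151. Bound = H(Pe) + Pe*log2(M-1) = 0.394302 + 0.184675 + 0.677151 = 1.2561

1.2561 bits


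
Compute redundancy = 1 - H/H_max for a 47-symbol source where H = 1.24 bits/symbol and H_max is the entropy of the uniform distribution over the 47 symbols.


H_max = log2(K) = log2(47) = 5.5546 bits/symbol. Redundancy = 1 - H/H_max = 1 - 1.24/5.5546 = 1 - 0.2232 = 0.7768

0.7768


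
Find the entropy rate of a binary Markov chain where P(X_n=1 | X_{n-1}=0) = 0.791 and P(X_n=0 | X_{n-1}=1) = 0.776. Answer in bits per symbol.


Stationary distribution: pi_0 = p10/(p01+p10) = 0.4952, pi_1 = 0.5048. Entropy rate H' = pi_0*H(p01) + pi_1*H(p10) = 0.4952*0.7396 + 0.5048*0.7674 = 0.7536

0.7536 bits/symbol


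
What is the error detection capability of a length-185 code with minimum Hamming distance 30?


Detection capability = d_min - 1 = 30 - 1 = 29

29 errors


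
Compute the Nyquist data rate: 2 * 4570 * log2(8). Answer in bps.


Rate = 2 * B * log2(M) = 2 * 4570 * 3.0 = 27420.0

27420.0 bps


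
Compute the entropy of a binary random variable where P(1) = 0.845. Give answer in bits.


H = -p*log2(p) - (1-p)*log2(1-p). -0.845*log2(0.845) = 0.205315; -0.155*log2(0.155) = 0.416897. H = 0.205315 + 0.416897 = 0.6222

0.6222 bits


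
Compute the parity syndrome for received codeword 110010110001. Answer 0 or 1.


Syndrome = XOR of all bits = 1 XOR 1 XOR 0 XOR 0 XOR 1 XOR 0 XOR 1 XOR 1 XOR 0 XOR 0 XOR 0 XOR 1 = 0

0


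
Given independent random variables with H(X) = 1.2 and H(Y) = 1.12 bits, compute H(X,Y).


For independent variables, H(X,Y) = H(X) + H(Y) = 1.2 + 1.12 = 2.32

2.32 bits


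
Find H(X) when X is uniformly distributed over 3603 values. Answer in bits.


H = log2(n) = log2(3603) = 11.815

11.815 bits


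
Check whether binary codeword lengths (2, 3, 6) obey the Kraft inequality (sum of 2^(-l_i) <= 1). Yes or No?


Kraft sum = sum(2^(-l_i)) = 0.3906, need <= 1. Result: satisfied (a binary prefix-free code with these lengths exists)

Yes


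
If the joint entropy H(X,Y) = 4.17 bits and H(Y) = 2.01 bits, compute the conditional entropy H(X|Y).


H(X|Y) = H(X,Y) - H(Y) = 4.17 - 2.01 = 2.16

2.16 bits


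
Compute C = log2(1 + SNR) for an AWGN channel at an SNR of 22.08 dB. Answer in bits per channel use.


SNR_linear = 10^(22.08/10) = 161.4359; C = log2(1 + SNR_linear) = log2(1 + 161.4359) = 7.3437

7.3437 bits/channel use


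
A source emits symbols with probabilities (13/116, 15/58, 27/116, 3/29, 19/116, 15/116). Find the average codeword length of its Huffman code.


Huffman construction (repeatedly merge the two least-probable nodes; each merge adds 1 bit to every symbol beneath it): 3/29 + 13/116 = 25/116; 15/116 + 19/116 = 17/58; 25/116 + 27/116 = 13/29; 15/58 + 17/58 = 16/29; 13/29 + 16/29 = 1. Resulting codeword lengths (in the order the probabilities were given): (3, 2, 2, 3, 3, 3). L_avg = sum(p_i * l_i) = 13/116*3 + 15/58*2 + 27/116*2 + 3/29*3 + 19/116*3 + 15/116*3 = 291/116 = 2.5086

2.5086 bits


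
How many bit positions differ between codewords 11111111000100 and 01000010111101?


Count differing positions: ^ . ^ ^ ^ ^ . ^ ^ ^ ^ . . ^ = 10 differences

10


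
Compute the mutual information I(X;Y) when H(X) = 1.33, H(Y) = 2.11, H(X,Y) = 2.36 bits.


I(X;Y) = H(X) + H(Y) - H(X,Y) = 1.33 + 2.11 - 2.36 = 1.08

1.08 bits


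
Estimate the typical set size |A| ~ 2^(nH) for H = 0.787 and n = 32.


log2|A_typical| = nH = 32 * 0.787 = 25.184, so |A_typical| ~ 2^25.184 = 3.812e+07

3.812e+07


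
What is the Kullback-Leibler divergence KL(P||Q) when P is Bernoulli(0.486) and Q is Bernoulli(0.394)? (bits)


KL = p*log2(p/q) + (1-p)*log2((1-p)/(1-q)) = 0.486*log2(0.486/0.394) + 0.514*log2(0.514/0.606) = 0.025

0.025 bits


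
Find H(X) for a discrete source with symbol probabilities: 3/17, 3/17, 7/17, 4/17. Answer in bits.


H = -sum(p_i * log2(p_i)). Terms: -(3/17)*log2(3/17) = 0.441618; -(3/17)*log2(3/17) = 0.441618; -(7/17)*log2(7/17) = 0.527103; -(4/17)*log2(4/17) = 0.491168. H = 0.441618 + 0.441618 + 0.527103 + 0.491168 = 1.9015

1.9015 bits


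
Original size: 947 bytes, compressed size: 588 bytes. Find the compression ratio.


Ratio = original / compressed = 947 / 588 = 1.6105

1.6105


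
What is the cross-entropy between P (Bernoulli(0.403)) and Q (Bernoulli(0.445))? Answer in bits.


H(P,Q) = -p*log2(q) - (1-p)*log2(1-q). -0.403*log2(0.445) = 0.470753; -0.597*log2(0.555) = 0.507116. H(P,Q) = 0.470753 + 0.507116 = 0.9779

0.9779 bits


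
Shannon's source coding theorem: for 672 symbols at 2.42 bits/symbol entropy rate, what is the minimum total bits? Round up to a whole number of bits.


Minimum bits >= n * H = 672 * 2.42 = 1626.24, rounded up to a whole number of bits = 1627

1627 bits


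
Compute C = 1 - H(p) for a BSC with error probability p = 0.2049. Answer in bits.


H(p) = -p*log2(p) - (1-p)*log2(1-p) = -0.2049*log2(0.2049) - 0.7951*log2(0.7951) = 0.468608 + 0.263013 = 0.7316. C = 1 - H(p) = 1 - 0.7316 = 0.2684

0.2684 bits


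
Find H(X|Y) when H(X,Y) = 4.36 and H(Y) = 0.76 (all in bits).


H(X|Y) = H(X,Y) - H(Y) = 4.36 - 0.76 = 3.6

3.6 bits


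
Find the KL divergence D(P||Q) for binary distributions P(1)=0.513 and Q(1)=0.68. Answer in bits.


KL = p*log2(p/q) + (1-p)*log2((1-p)/(1-q)) = 0.513*log2(0.513/0.68) + 0.487*log2(0.487/0.32) = 0.0865

0.0865 bits


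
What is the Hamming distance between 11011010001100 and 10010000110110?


Count differing positions: . ^ . . ^ . ^ . ^ ^ ^ . ^ . = 7 differences

7


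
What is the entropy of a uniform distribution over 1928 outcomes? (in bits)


H = log2(n) = log2(1928) = 10.9129

10.9129 bits


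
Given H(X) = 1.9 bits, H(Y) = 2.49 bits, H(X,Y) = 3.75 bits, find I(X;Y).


I(X;Y) = H(X) + H(Y) - H(X,Y) = 1.9 + 2.49 - 3.75 = 0.64

0.64 bits


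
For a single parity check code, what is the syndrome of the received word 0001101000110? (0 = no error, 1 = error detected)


Syndrome = XOR of all bits = 0 XOR 0 XOR 0 XOR 1 XOR 1 XOR 0 XOR 1 XOR 0 XOR 0 XOR 0 XOR 1 XOR 1 XOR 0 = 1

1


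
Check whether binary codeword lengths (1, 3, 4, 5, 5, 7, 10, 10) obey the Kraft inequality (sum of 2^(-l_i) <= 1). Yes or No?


Kraft sum = sum(2^(-l_i)) = 0.7598, need <= 1. Result: satisfied (a binary prefix-free code with these lengths exists)

Yes


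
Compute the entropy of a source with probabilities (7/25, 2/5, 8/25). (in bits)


H = -sum(p_i * log2(p_i)). Terms: -(7/25)*log2(7/25) = 0.514220; -(2/5)*log2(2/5) = 0.528771; -(8/25)*log2(8/25) = 0.526034. H = 0.514220 + 0.528771 + 0.526034 = 1.569

1.569 bits


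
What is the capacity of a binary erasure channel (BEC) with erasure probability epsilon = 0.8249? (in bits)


C = 1 - epsilon = 1 - 0.8249 = 0.1751

0.1751 bits


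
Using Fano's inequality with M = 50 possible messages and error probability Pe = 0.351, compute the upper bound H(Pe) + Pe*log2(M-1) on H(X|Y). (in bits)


H(Pe) = -Pe*log2(Pe) - (1-Pe)*log2(1-Pe) = -0.351*log2(0.351) - 0.649*log2(0.649) = 0.530170 + 0.404788 = 0.935. Pe*log2(M-1) = 0.351*log2(49) = 1.970763. Bound = H(Pe) + Pe*log2(M-1) = 0.530170 + 0.404788 + 1.970763 = 2.9057

2.9057 bits


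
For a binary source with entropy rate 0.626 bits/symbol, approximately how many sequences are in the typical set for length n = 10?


log2|A_typical| = nH = 10 * 0.626 = 6.26, so |A_typical| ~ 2^6.26 = 7.664e+01

7.664e+01


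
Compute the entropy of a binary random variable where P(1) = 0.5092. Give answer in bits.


H = -p*log2(p) - (1-p)*log2(1-p). -0.5092*log2(0.5092) = 0.495806; -0.4908*log2(0.4908) = 0.503950. H = 0.495806 + 0.503950 = 0.9998

0.9998 bits


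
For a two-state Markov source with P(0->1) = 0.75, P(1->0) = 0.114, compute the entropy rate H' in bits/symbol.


Stationary distribution: pi_0 = p10/(p01+p10) = 0.1319, pi_1 = 0.8681. Entropy rate H' = pi_0*H(p01) + pi_1*H(p10) = 0.1319*0.8113 + 0.8681*0.5119 = 0.5514

0.5514 bits/symbol


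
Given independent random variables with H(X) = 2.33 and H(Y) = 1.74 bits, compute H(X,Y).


For independent variables, H(X,Y) = H(X) + H(Y) = 2.33 + 1.74 = 4.07

4.07 bits


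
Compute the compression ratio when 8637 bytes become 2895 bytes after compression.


Ratio = original / compressed = 8637 / 2895 = 2.9834

2.9834


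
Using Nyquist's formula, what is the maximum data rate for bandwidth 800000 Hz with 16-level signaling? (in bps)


Rate = 2 * B * log2(M) = 2 * 800000 * 4.0 = 6400000.0

6400000.0 bps


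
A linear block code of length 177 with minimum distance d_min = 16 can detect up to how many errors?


Detection capability = d_min - 1 = 16 - 1 = 15

15 errors


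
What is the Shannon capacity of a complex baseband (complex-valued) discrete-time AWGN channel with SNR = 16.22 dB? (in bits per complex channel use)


SNR_linear = 10^(16.22/10) = 41.8794; C = log2(1 + SNR_linear) = log2(1 + 41.8794) = 5.4222

5.4222 bits/channel use


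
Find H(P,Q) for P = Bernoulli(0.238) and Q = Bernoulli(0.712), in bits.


H(P,Q) = -p*log2(q) - (1-p)*log2(1-q). -0.238*log2(0.712) = 0.116632; -0.762*log2(0.288) = 1.368445. H(P,Q) = 0.116632 + 1.368445 = 1.4851

1.4851 bits


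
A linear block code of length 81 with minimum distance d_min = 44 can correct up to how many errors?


Correction capability = floor((d-1)/2) = floor((44-1)/2) = 21

21 errors


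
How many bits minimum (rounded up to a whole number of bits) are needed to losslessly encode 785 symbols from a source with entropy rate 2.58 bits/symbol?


Minimum bits >= n * H = 785 * 2.58 = 2025.3, rounded up to a whole number of bits = 2026

2026 bits


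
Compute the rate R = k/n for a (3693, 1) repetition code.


Rate = k/n = 1/3693

1/3693


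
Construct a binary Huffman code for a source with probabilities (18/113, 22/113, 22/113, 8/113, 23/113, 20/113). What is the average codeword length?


Huffman construction (repeatedly merge the two least-probable nodes; each merge adds 1 bit to every symbol beneath it): 8/113 + 18/113 = 26/113; 20/113 + 22/113 = 42/113; 22/113 + 23/113 = 45/113; 26/113 + 42/113 = 68/113; 45/113 + 68/113 = 1. Resulting codeword lengths (in the order the probabilities were given): (3, 3, 2, 3, 2, 3). L_avg = sum(p_i * l_i) = 18/113*3 + 22/113*3 + 22/113*2 + 8/113*3 + 23/113*2 + 20/113*3 = 294/113 = 2.6018

2.6018 bits
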